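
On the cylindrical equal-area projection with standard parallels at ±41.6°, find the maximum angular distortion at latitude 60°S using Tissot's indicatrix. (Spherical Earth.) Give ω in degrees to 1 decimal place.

44.9°

For cylindrical equal-area with standard parallel φ₀, h = cos φ / cos φ₀ and k = cos φ₀ / cos φ, so h·k = 1.
At 60°: h = 0.6686, k = 1.496; principal scales a = 1.496, b = 0.6686.
sin(ω/2) = (a − b)/(a + b) = 0.8270/2.164 = 0.3821, so ω = 2 arcsin(0.3821) ≈ 44.9°.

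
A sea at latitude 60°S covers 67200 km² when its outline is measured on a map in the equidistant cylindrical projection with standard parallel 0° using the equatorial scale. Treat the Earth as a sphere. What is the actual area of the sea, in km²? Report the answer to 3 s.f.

33600 km²

In the plate carrée (x = Rλ, y = Rφ), meridians are true-scale (h = 1) and parallels are stretched by k = sec φ.
Areal scale = h·k = 1 × sec φ; at 60°, h = 1.000, k = 2.000, so h·k = 2.000.
True area = apparent / (areal scale) = 67200 / 2.000 ≈ 33600 km².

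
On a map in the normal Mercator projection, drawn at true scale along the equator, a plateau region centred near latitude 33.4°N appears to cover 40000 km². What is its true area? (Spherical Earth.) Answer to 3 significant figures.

For Mercator, h = k = sec φ (a conformal cylindrical projection has a single point scale, 1/cos φ).
Areal scale = k² = sec²φ = 1/cos²(33.4°) = 1/0.8348² = 1.435.
True area = apparent / (areal scale) = 40000 / 1.435 ≈ 27900 km².

27900 km²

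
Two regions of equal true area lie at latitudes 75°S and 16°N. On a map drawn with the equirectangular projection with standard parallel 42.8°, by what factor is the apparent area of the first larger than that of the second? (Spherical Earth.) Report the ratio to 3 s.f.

With standard parallel φ₀ = 42.8°, the equirectangular projection gives x = Rλ cos φ₀, y = Rφ, so h = 1 and k = cos 42.8° / cos φ.
Areal scale at 75°: h·k = 1.000 × 2.835 = 2.835.
Areal scale at 16°: h·k = 1.000 × 0.7633 = 0.7633.
Ratio = 2.835/0.7633 ≈ 3.71.

3.71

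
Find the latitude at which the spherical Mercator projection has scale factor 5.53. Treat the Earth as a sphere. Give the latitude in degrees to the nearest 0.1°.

Mercator scale is k = sec φ = 1/cos φ.
1/cos φ = 5.53  ⇒  cos φ = 0.1808  ⇒  φ = arccos(0.1808) ≈ 79.6°.

79.6°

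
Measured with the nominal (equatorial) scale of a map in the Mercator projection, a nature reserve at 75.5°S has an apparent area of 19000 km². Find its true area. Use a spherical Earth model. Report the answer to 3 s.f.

1190 km²

For Mercator, h = k = sec φ (a conformal cylindrical projection has a single point scale, 1/cos φ).
Areal scale = k² = sec²φ = 1/cos²(75.5°) = 1/0.2504² = 15.95.
True area = apparent / (areal scale) = 19000 / 15.95 ≈ 1190 km².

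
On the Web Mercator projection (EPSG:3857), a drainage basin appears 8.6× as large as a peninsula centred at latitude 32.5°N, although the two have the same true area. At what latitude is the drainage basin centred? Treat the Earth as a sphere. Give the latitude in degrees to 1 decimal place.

73.3°

On Mercator, (apparent₁)/(apparent₂) = sec²φ₁ / sec²φ₂ when true areas are equal.
cos²φ₂ / cos²φ₁ = 8.6  ⇒  cos φ₁ = cos 32.5° / √8.6 = 0.8434/2.933 = 0.2876.
φ₁ = arccos(0.2876) ≈ 73.3°.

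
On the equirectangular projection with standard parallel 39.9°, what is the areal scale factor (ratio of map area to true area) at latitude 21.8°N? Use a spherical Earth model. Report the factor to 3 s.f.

0.826

The equidistant cylindrical projection with φ₀ = 39.9° has h = 1 (meridians true) and k = cos φ₀ / cos φ along parallels.
Areal scale = h·k = 1 × cos φ₀ / cos φ; at 21.8°, h = 1.000, k = 0.8263, so h·k = 0.8263.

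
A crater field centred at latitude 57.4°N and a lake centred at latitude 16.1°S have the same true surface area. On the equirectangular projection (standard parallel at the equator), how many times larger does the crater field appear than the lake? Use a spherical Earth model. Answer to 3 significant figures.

Plate carrée maps x = Rλ, y = Rφ. The meridian scale is h = 1 and the parallel scale is k = 1/cos φ = sec φ.
Areal scale at 57.4°: h·k = 1.000 × 1.856 = 1.856.
Areal scale at 16.1°: h·k = 1.000 × 1.041 = 1.041.
Ratio = 1.856/1.041 ≈ 1.78.

1.78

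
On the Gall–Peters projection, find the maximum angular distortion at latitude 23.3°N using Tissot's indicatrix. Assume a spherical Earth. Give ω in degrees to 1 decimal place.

29.6°

The Gall–Peters projection is cylindrical equal-area with φ₀ = 45°. For cylindrical equal-area with standard parallel φ₀, h = cos φ / cos φ₀ and k = cos φ₀ / cos φ, so h·k = 1.
At 23.3°: h = 1.299, k = 0.7699; principal scales a = 1.299, b = 0.7699.
sin(ω/2) = (a − b)/(a + b) = 0.5290/2.069 = 0.2557, so ω = 2 arcsin(0.2557) ≈ 29.6°.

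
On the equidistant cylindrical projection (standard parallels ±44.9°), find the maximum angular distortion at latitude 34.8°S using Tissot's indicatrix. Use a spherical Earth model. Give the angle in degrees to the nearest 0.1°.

In the equirectangular projection with standard parallel φ₀ = 44.9° (x = Rλ cos φ₀, y = Rφ), meridians are true-scale (h = 1) and the parallel scale is k = cos φ₀ / cos φ.
At 34.8°: h = 1.000, k = 0.8626; principal scales a = 1.000, b = 0.8626.
sin(ω/2) = (a − b)/(a + b) = 0.1374/1.863 = 0.07376, so ω = 2 arcsin(0.07376) ≈ 8.5°.

8.5°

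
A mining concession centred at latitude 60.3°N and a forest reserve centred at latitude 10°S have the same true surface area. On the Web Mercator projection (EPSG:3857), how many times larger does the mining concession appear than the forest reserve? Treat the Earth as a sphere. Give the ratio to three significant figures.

On Mercator, area is exaggerated by sec²φ = 1/cos²φ.
At 60.3°: sec²(60.3°) = 1/0.4955² = 4.074.
At 10°: sec²(10°) = 1/0.9848² = 1.031.
Ratio = 4.074/1.031 = cos²(10°)/cos²(60.3°) ≈ 3.95.

3.95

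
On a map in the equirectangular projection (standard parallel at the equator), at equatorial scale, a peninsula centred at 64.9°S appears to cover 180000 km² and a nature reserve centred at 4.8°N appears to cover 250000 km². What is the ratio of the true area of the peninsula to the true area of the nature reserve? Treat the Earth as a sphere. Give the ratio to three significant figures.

0.306

Plate carrée has h = 1 and k = sec φ, giving areal scale sec φ; true area = (apparent area) · cos φ.
True area of peninsula: 180000 × cos(64.9°) = 180000 × 0.4242 = 76360 km².
True area of nature reserve: 250000 × cos(4.8°) = 250000 × 0.9965 = 249100 km².
Ratio = 76360 / 249100 ≈ 0.306.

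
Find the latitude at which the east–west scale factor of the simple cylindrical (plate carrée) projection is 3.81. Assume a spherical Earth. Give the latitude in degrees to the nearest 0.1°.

74.8°

Plate carrée: h = 1, k = sec φ along parallels.
sec φ = 3.81  ⇒  cos φ = 0.2625  ⇒  φ ≈ 74.8°.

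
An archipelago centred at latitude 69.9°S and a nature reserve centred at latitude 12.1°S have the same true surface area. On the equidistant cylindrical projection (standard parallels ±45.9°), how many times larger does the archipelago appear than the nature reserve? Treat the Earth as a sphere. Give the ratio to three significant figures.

2.85

In the equirectangular projection with standard parallel φ₀ = 45.9° (x = Rλ cos φ₀, y = Rφ), meridians are true-scale (h = 1) and the parallel scale is k = cos φ₀ / cos φ.
Areal scale at 69.9°: h·k = 1.000 × 2.025 = 2.025.
Areal scale at 12.1°: h·k = 1.000 × 0.7117 = 0.7117.
Ratio = 2.025/0.7117 ≈ 2.85.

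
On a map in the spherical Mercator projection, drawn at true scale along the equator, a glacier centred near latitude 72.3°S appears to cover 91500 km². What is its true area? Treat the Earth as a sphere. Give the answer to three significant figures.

For Mercator, h = k = sec φ (a conformal cylindrical projection has a single point scale, 1/cos φ).
Areal scale = k² = sec²φ = 1/cos²(72.3°) = 1/0.3040² = 10.82.
True area = apparent / (areal scale) = 91500 / 10.82 ≈ 8460 km².

8460 km²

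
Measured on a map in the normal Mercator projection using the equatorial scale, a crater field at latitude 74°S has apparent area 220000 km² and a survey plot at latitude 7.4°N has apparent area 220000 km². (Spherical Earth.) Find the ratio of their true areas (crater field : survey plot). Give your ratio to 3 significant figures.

On Mercator the areal scale is sec²φ, so true area = apparent × cos²φ.
True area of crater field: 220000 × cos²(74°) = 220000 × 0.07598 = 16710 km².
True area of survey plot: 220000 × cos²(7.4°) = 220000 × 0.9834 = 216400 km².
Ratio = 16710 / 216400 ≈ 0.0773.

0.0773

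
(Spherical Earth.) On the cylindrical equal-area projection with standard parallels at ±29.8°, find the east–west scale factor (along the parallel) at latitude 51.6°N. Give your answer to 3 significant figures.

1.40

For cylindrical equal-area with standard parallel φ₀, h = cos φ / cos φ₀ and k = cos φ₀ / cos φ, so h·k = 1.
k = cos 29.8° / cos 51.6° = 0.8678/0.6211 = 1.397.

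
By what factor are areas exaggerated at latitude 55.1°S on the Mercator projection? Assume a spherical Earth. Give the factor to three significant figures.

For Mercator, h = k = sec φ (a conformal cylindrical projection has a single point scale, 1/cos φ).
Areal scale = k² = sec²φ = 1/cos²(55.1°) = 1/0.5721² = 3.055.

3.05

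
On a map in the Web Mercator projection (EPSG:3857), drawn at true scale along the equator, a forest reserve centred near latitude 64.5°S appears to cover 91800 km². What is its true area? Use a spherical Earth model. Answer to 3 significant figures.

17000 km²

For Mercator, h = k = sec φ (a conformal cylindrical projection has a single point scale, 1/cos φ).
Areal scale = k² = sec²φ = 1/cos²(64.5°) = 1/0.4305² = 5.395.
True area = apparent / (areal scale) = 91800 / 5.395 ≈ 17000 km².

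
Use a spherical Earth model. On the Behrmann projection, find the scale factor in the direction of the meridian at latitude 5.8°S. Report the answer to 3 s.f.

1.15

The Behrmann projection is cylindrical equal-area with φ₀ = 30°. For cylindrical equal-area with standard parallel φ₀, h = cos φ / cos φ₀ and k = cos φ₀ / cos φ, so h·k = 1.
h = cos 5.8° / cos 30° = 0.9949/0.8660 = 1.149.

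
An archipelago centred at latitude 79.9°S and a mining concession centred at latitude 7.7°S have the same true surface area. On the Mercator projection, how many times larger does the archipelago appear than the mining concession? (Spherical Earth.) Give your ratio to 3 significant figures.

31.9

Mercator is conformal with k = sec φ, so areal scale = k² = sec²φ.
At 79.9°: sec²(79.9°) = 1/0.1754² = 32.52.
At 7.7°: sec²(7.7°) = 1/0.9910² = 1.018.
Ratio = 32.52/1.018 = cos²(7.7°)/cos²(79.9°) ≈ 31.9.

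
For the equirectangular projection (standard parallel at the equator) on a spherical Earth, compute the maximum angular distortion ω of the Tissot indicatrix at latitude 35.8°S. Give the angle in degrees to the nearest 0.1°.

Plate carrée maps x = Rλ, y = Rφ. The meridian scale is h = 1 and the parallel scale is k = 1/cos φ = sec φ.
At 35.8°: h = 1.000, k = 1.233; principal scales a = 1.233, b = 1.000.
sin(ω/2) = (a − b)/(a + b) = 0.2329/2.233 = 0.1043, so ω = 2 arcsin(0.1043) ≈ 12.0°.

12.0°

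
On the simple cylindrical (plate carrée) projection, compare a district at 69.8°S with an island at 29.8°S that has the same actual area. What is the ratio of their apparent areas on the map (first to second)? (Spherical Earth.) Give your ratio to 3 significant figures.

2.51

Plate carrée maps x = Rλ, y = Rφ. The meridian scale is h = 1 and the parallel scale is k = 1/cos φ = sec φ.
Areal scale at 69.8°: h·k = 1.000 × 2.896 = 2.896.
Areal scale at 29.8°: h·k = 1.000 × 1.152 = 1.152.
Ratio = 2.896/1.152 ≈ 2.51.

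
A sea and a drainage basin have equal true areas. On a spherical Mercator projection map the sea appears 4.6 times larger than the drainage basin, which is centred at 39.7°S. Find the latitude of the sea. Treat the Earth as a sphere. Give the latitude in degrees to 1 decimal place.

69.0°

For equal true areas on Mercator, apparent areas scale as sec²φ, so the ratio is cos²φ₂ / cos²φ₁.
cos²φ₂ / cos²φ₁ = 4.6  ⇒  cos φ₁ = cos 39.7° / √4.6 = 0.7694/2.145 = 0.3587.
φ₁ = arccos(0.3587) ≈ 69.0°.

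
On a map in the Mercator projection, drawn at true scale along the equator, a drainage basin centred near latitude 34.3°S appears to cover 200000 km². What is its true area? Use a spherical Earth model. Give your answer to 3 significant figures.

The Mercator projection is conformal; its linear scale factor is the same in every direction and equals sec φ = 1/cos φ.
Areal scale = k² = sec²φ = 1/cos²(34.3°) = 1/0.8261² = 1.465.
True area = apparent / (areal scale) = 200000 / 1.465 ≈ 136000 km².

136000 km²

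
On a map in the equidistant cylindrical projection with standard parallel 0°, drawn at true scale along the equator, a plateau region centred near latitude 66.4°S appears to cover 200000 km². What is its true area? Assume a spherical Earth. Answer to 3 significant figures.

80100 km²

Plate carrée maps x = Rλ, y = Rφ. The meridian scale is h = 1 and the parallel scale is k = 1/cos φ = sec φ.
Areal scale = h·k = 1 × sec φ; at 66.4°, h = 1.000, k = 2.498, so h·k = 2.498.
True area = apparent / (areal scale) = 200000 / 2.498 ≈ 80100 km².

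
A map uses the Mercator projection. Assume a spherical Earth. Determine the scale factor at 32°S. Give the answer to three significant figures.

For Mercator, h = k = sec φ (a conformal cylindrical projection has a single point scale, 1/cos φ).
k = 1/cos 32° = 1/0.8480 = 1.179.

1.18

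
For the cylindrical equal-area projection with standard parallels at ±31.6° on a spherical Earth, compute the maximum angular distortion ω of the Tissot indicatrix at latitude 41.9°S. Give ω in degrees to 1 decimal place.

A cylindrical equal-area projection with standard parallel φ₀ has meridian scale h = cos φ / cos φ₀ and parallel scale k = cos φ₀ / cos φ (so areas are preserved, h·k = 1).
At 41.9°: h = 0.8739, k = 1.144; principal scales a = 1.144, b = 0.8739.
sin(ω/2) = (a − b)/(a + b) = 0.2704/2.018 = 0.1340, so ω = 2 arcsin(0.1340) ≈ 15.4°.

15.4°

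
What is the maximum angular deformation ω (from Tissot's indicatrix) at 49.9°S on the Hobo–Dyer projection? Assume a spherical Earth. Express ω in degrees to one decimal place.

23.7°

Hobo–Dyer is a cylindrical equal-area projection with standard parallels at ±37.5°. For cylindrical equal-area with standard parallel φ₀, h = cos φ / cos φ₀ and k = cos φ₀ / cos φ, so h·k = 1.
At 49.9°: h = 0.8119, k = 1.232; principal scales a = 1.232, b = 0.8119.
sin(ω/2) = (a − b)/(a + b) = 0.4198/2.044 = 0.2054, so ω = 2 arcsin(0.2054) ≈ 23.7°.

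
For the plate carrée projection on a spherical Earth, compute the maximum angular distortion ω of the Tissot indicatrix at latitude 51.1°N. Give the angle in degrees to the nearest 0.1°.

For the equirectangular projection with φ₀ = 0 (plate carrée), h = 1 along meridians and k = sec φ along parallels.
At 51.1°: h = 1.000, k = 1.592; principal scales a = 1.592, b = 1.000.
sin(ω/2) = (a − b)/(a + b) = 0.5925/2.592 = 0.2285, so ω = 2 arcsin(0.2285) ≈ 26.4°.

26.4°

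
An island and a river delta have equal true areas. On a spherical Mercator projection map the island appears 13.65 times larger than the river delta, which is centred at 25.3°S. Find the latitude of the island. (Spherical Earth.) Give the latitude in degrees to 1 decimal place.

75.8°

For equal true areas on Mercator, apparent areas scale as sec²φ, so the ratio is cos²φ₂ / cos²φ₁.
cos²φ₂ / cos²φ₁ = 13.65  ⇒  cos φ₁ = cos 25.3° / √13.65 = 0.9041/3.695 = 0.2447.
φ₁ = arccos(0.2447) ≈ 75.8°.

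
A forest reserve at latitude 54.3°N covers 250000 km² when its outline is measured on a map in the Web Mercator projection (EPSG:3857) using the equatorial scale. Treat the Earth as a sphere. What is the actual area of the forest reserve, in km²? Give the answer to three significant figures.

85100 km²

Mercator is conformal, so the point scale is isotropic: h = k = sec φ = 1/cos φ.
Areal scale = k² = sec²φ = 1/cos²(54.3°) = 1/0.5835² = 2.937.
True area = apparent / (areal scale) = 250000 / 2.937 ≈ 85100 km².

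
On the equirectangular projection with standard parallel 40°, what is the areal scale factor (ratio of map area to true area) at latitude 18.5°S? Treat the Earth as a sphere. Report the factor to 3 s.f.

0.808

In the equirectangular projection with standard parallel φ₀ = 40° (x = Rλ cos φ₀, y = Rφ), meridians are true-scale (h = 1) and the parallel scale is k = cos φ₀ / cos φ.
Areal scale = h·k = 1 × cos φ₀ / cos φ; at 18.5°, h = 1.000, k = 0.8078, so h·k = 0.8078.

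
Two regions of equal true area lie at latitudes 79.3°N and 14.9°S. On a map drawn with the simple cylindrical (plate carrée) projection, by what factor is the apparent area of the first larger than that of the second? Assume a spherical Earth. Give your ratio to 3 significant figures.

Plate carrée maps x = Rλ, y = Rφ. The meridian scale is h = 1 and the parallel scale is k = 1/cos φ = sec φ.
Areal scale at 79.3°: h·k = 1.000 × 5.386 = 5.386.
Areal scale at 14.9°: h·k = 1.000 × 1.035 = 1.035.
Ratio = 5.386/1.035 ≈ 5.20.

5.20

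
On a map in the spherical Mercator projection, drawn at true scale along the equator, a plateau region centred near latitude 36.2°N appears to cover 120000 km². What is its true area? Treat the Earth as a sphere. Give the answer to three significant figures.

78100 km²

For Mercator, h = k = sec φ (a conformal cylindrical projection has a single point scale, 1/cos φ).
Areal scale = k² = sec²φ = 1/cos²(36.2°) = 1/0.8070² = 1.536.
True area = apparent / (areal scale) = 120000 / 1.536 ≈ 78100 km².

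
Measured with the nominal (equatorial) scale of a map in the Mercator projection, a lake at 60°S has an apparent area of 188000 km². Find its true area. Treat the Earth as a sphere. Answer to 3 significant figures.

Mercator is conformal, so the point scale is isotropic: h = k = sec φ = 1/cos φ.
Areal scale = k² = sec²φ = 1/cos²(60°) = 1/0.5000² = 4.000.
True area = apparent / (areal scale) = 188000 / 4.000 ≈ 47000 km².

47000 km²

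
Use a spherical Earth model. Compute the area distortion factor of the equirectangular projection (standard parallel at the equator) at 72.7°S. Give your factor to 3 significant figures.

3.36

In the plate carrée (x = Rλ, y = Rφ), meridians are true-scale (h = 1) and parallels are stretched by k = sec φ.
Areal scale = h·k = 1 × sec φ; at 72.7°, h = 1.000, k = 3.363, so h·k = 3.363.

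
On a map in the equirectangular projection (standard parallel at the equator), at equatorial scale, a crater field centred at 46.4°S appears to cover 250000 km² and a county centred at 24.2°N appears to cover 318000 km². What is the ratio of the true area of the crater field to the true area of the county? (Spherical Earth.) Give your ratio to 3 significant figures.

0.594

Plate carrée has h = 1 and k = sec φ, giving areal scale sec φ; true area = (apparent area) · cos φ.
True area of crater field: 250000 × cos(46.4°) = 250000 × 0.6896 = 172400 km².
True area of county: 318000 × cos(24.2°) = 318000 × 0.9121 = 290100 km².
Ratio = 172400 / 290100 ≈ 0.594.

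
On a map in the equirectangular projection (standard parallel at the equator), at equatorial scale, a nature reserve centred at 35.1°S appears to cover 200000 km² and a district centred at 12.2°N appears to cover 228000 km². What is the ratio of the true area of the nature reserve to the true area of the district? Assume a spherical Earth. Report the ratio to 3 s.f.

Plate carrée has h = 1 and k = sec φ, giving areal scale sec φ; true area = (apparent area) · cos φ.
True area of nature reserve: 200000 × cos(35.1°) = 200000 × 0.8181 = 163600 km².
True area of district: 228000 × cos(12.2°) = 228000 × 0.9774 = 222900 km².
Ratio = 163600 / 222900 ≈ 0.734.

0.734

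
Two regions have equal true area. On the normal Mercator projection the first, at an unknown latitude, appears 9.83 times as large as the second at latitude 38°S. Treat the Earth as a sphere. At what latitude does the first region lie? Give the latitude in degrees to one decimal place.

On Mercator, (apparent₁)/(apparent₂) = sec²φ₁ / sec²φ₂ when true areas are equal.
cos²φ₂ / cos²φ₁ = 9.83  ⇒  cos φ₁ = cos 38° / √9.83 = 0.7880/3.135 = 0.2513.
φ₁ = arccos(0.2513) ≈ 75.4°.

75.4°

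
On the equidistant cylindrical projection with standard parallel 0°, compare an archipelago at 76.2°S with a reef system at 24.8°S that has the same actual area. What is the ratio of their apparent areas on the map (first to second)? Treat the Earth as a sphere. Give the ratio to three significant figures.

In the plate carrée (x = Rλ, y = Rφ), meridians are true-scale (h = 1) and parallels are stretched by k = sec φ.
Areal scale at 76.2°: h·k = 1.000 × 4.192 = 4.192.
Areal scale at 24.8°: h·k = 1.000 × 1.102 = 1.102.
Ratio = 4.192/1.102 ≈ 3.81.

3.81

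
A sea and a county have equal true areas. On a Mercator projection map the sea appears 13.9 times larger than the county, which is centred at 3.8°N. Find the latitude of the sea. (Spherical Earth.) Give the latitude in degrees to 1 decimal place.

74.5°

Mercator areal scale is sec²φ, so apparent-area ratio = sec²φ₁ / sec²φ₂ = cos²φ₂ / cos²φ₁.
cos²φ₂ / cos²φ₁ = 13.9  ⇒  cos φ₁ = cos 3.8° / √13.9 = 0.9978/3.728 = 0.2676.
φ₁ = arccos(0.2676) ≈ 74.5°.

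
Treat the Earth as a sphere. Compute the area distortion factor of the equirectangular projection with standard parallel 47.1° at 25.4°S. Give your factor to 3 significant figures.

In the equirectangular projection with standard parallel φ₀ = 47.1° (x = Rλ cos φ₀, y = Rφ), meridians are true-scale (h = 1) and the parallel scale is k = cos φ₀ / cos φ.
Areal scale = h·k = 1 × cos φ₀ / cos φ; at 25.4°, h = 1.000, k = 0.7536, so h·k = 0.7536.

0.754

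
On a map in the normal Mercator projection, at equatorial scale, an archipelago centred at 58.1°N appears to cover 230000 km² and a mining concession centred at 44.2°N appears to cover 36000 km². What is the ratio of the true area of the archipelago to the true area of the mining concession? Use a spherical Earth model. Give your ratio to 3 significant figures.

Since Mercator area scale is 1/cos²φ, the true area equals the apparent area multiplied by cos²φ.
True area of archipelago: 230000 × cos²(58.1°) = 230000 × 0.2792 = 64230 km².
True area of mining concession: 36000 × cos²(44.2°) = 36000 × 0.5140 = 18500 km².
Ratio = 64230 / 18500 ≈ 3.47.

3.47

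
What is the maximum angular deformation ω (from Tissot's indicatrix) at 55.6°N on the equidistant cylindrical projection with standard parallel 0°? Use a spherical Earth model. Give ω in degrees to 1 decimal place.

For the equirectangular projection with φ₀ = 0 (plate carrée), h = 1 along meridians and k = sec φ along parallels.
At 55.6°: h = 1.000, k = 1.770; principal scales a = 1.770, b = 1.000.
sin(ω/2) = (a − b)/(a + b) = 0.7700/2.770 = 0.2780, so ω = 2 arcsin(0.2780) ≈ 32.3°.

32.3°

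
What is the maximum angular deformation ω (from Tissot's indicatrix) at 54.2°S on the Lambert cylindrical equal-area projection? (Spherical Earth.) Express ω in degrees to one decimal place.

The Lambert cylindrical equal-area projection is the cylindrical equal-area projection with its standard parallel at the equator (φ₀ = 0). A cylindrical equal-area projection with standard parallel φ₀ has meridian scale h = cos φ / cos φ₀ and parallel scale k = cos φ₀ / cos φ (so areas are preserved, h·k = 1).
At 54.2°: h = 0.5850, k = 1.710; principal scales a = 1.710, b = 0.5850.
sin(ω/2) = (a − b)/(a + b) = 1.125/2.294 = 0.4901, so ω = 2 arcsin(0.4901) ≈ 58.7°.

58.7°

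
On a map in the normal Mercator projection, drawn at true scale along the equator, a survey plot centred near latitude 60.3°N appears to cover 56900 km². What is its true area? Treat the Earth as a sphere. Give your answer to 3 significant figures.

The Mercator projection is conformal; its linear scale factor is the same in every direction and equals sec φ = 1/cos φ.
Areal scale = k² = sec²φ = 1/cos²(60.3°) = 1/0.4955² = 4.074.
True area = apparent / (areal scale) = 56900 / 4.074 ≈ 14000 km².

14000 km²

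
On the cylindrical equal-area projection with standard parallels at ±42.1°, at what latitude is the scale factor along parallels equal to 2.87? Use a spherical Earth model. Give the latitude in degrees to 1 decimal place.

Cylindrical equal-area (φ₀ = 42.1°): h = cos φ / cos 42.1° along meridians, k = cos 42.1° / cos φ along parallels; h·k = 1.
k = cos φ₀ / cos φ = 2.87  ⇒  cos φ = cos 42.1° / 2.87 = 0.2585.
φ = arccos(0.2585) ≈ 75.0°.

75.0°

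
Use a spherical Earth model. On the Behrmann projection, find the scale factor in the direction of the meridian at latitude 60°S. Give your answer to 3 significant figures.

0.577

The Behrmann projection is cylindrical equal-area with φ₀ = 30°. A cylindrical equal-area projection with standard parallel φ₀ has meridian scale h = cos φ / cos φ₀ and parallel scale k = cos φ₀ / cos φ (so areas are preserved, h·k = 1).
h = cos 60° / cos 30° = 0.5000/0.8660 = 0.5774.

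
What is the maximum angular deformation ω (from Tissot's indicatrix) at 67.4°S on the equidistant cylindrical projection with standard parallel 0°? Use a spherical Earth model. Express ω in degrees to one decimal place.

In the plate carrée (x = Rλ, y = Rφ), meridians are true-scale (h = 1) and parallels are stretched by k = sec φ.
At 67.4°: h = 1.000, k = 2.602; principal scales a = 2.602, b = 1.000.
sin(ω/2) = (a − b)/(a + b) = 1.602/3.602 = 0.4448, so ω = 2 arcsin(0.4448) ≈ 52.8°.

52.8°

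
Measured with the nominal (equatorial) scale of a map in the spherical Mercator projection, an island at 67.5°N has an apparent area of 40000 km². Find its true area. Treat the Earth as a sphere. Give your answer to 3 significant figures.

5860 km²

For Mercator, h = k = sec φ (a conformal cylindrical projection has a single point scale, 1/cos φ).
Areal scale = k² = sec²φ = 1/cos²(67.5°) = 1/0.3827² = 6.828.
True area = apparent / (areal scale) = 40000 / 6.828 ≈ 5860 km².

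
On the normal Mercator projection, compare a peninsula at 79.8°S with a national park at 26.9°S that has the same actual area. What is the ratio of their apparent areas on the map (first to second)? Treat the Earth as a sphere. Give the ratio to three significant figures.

25.4

On Mercator, area is exaggerated by sec²φ = 1/cos²φ.
At 79.8°: sec²(79.8°) = 1/0.1771² = 31.89.
At 26.9°: sec²(26.9°) = 1/0.8918² = 1.257.
Ratio = 31.89/1.257 = cos²(26.9°)/cos²(79.8°) ≈ 25.4.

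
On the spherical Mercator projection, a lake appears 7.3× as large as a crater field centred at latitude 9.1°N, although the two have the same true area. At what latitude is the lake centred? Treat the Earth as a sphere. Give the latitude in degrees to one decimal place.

68.6°

On Mercator, (apparent₁)/(apparent₂) = sec²φ₁ / sec²φ₂ when true areas are equal.
cos²φ₂ / cos²φ₁ = 7.3  ⇒  cos φ₁ = cos 9.1° / √7.3 = 0.9874/2.702 = 0.3655.
φ₁ = arccos(0.3655) ≈ 68.6°.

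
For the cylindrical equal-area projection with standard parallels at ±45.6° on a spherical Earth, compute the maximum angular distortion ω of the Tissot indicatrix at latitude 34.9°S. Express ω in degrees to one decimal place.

Cylindrical equal-area (φ₀ = 45.6°): h = cos φ / cos 45.6° along meridians, k = cos 45.6° / cos φ along parallels; h·k = 1.
At 34.9°: h = 1.172, k = 0.8531; principal scales a = 1.172, b = 0.8531.
sin(ω/2) = (a − b)/(a + b) = 0.3191/2.025 = 0.1576, so ω = 2 arcsin(0.1576) ≈ 18.1°.

18.1°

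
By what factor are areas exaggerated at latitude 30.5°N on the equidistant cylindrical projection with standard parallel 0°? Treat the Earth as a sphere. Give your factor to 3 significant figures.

1.16

Plate carrée maps x = Rλ, y = Rφ. The meridian scale is h = 1 and the parallel scale is k = 1/cos φ = sec φ.
Areal scale = h·k = 1 × sec φ; at 30.5°, h = 1.000, k = 1.161, so h·k = 1.161.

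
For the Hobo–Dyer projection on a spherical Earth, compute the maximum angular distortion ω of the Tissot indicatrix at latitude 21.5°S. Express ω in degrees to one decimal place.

Hobo–Dyer is a cylindrical equal-area projection with standard parallels at ±37.5°. A cylindrical equal-area projection with standard parallel φ₀ has meridian scale h = cos φ / cos φ₀ and parallel scale k = cos φ₀ / cos φ (so areas are preserved, h·k = 1).
At 21.5°: h = 1.173, k = 0.8527; principal scales a = 1.173, b = 0.8527.
sin(ω/2) = (a − b)/(a + b) = 0.3201/2.025 = 0.1580, so ω = 2 arcsin(0.1580) ≈ 18.2°.

18.2°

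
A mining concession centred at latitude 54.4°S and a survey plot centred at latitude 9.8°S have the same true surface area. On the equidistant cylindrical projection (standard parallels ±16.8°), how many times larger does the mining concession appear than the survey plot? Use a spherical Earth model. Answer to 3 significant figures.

The equidistant cylindrical projection with φ₀ = 16.8° has h = 1 (meridians true) and k = cos φ₀ / cos φ along parallels.
Areal scale at 54.4°: h·k = 1.000 × 1.645 = 1.645.
Areal scale at 9.8°: h·k = 1.000 × 0.9715 = 0.9715.
Ratio = 1.645/0.9715 ≈ 1.69.

1.69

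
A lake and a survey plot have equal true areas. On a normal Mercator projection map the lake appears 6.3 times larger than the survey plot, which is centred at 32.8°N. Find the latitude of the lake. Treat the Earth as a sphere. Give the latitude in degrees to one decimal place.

On Mercator, (apparent₁)/(apparent₂) = sec²φ₁ / sec²φ₂ when true areas are equal.
cos²φ₂ / cos²φ₁ = 6.3  ⇒  cos φ₁ = cos 32.8° / √6.3 = 0.8406/2.510 = 0.3349.
φ₁ = arccos(0.3349) ≈ 70.4°.

70.4°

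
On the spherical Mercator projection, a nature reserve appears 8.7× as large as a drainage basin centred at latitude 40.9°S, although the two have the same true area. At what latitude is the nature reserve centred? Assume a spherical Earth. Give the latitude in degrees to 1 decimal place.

75.2°

On Mercator, (apparent₁)/(apparent₂) = sec²φ₁ / sec²φ₂ when true areas are equal.
cos²φ₂ / cos²φ₁ = 8.7  ⇒  cos φ₁ = cos 40.9° / √8.7 = 0.7559/2.950 = 0.2563.
φ₁ = arccos(0.2563) ≈ 75.2°.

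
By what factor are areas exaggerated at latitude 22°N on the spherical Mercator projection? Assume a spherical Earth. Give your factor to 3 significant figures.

The Mercator projection is conformal; its linear scale factor is the same in every direction and equals sec φ = 1/cos φ.
Areal scale = k² = sec²φ = 1/cos²(22°) = 1/0.9272² = 1.163.

1.16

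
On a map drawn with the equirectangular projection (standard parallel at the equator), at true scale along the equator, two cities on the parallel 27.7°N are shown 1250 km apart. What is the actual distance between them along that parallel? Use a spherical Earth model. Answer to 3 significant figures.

1110 km

In the plate carrée (x = Rλ, y = Rφ), meridians are true-scale (h = 1) and parallels are stretched by k = sec φ.
Along the parallel at 27.7°, map distances are exaggerated by k = sec 27.7° = 1.129.
True distance = 1250 / 1.129 = 1250 × cos 27.7° ≈ 1110 km.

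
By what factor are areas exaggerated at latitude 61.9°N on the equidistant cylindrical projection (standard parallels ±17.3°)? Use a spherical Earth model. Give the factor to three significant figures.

2.03

With standard parallel φ₀ = 17.3°, the equirectangular projection gives x = Rλ cos φ₀, y = Rφ, so h = 1 and k = cos 17.3° / cos φ.
Areal scale = h·k = 1 × cos φ₀ / cos φ; at 61.9°, h = 1.000, k = 2.027, so h·k = 2.027.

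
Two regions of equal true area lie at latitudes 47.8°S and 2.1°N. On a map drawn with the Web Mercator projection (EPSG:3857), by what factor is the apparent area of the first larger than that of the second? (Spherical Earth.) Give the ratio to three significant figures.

2.21

On Mercator, area is exaggerated by sec²φ = 1/cos²φ.
At 47.8°: sec²(47.8°) = 1/0.6717² = 2.216.
At 2.1°: sec²(2.1°) = 1/0.9993² = 1.001.
Ratio = 2.216/1.001 = cos²(2.1°)/cos²(47.8°) ≈ 2.21.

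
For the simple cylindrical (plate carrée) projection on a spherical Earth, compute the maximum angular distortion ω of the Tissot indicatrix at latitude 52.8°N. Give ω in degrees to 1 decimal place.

28.5°

For the equirectangular projection with φ₀ = 0 (plate carrée), h = 1 along meridians and k = sec φ along parallels.
At 52.8°: h = 1.000, k = 1.654; principal scales a = 1.654, b = 1.000.
sin(ω/2) = (a − b)/(a + b) = 0.6540/2.654 = 0.2464, so ω = 2 arcsin(0.2464) ≈ 28.5°.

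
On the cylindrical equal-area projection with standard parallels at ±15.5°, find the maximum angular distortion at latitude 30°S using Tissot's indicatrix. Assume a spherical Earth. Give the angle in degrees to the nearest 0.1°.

12.2°

A cylindrical equal-area projection with standard parallel φ₀ has meridian scale h = cos φ / cos φ₀ and parallel scale k = cos φ₀ / cos φ (so areas are preserved, h·k = 1).
At 30°: h = 0.8987, k = 1.113; principal scales a = 1.113, b = 0.8987.
sin(ω/2) = (a − b)/(a + b) = 0.2140/2.011 = 0.1064, so ω = 2 arcsin(0.1064) ≈ 12.2°.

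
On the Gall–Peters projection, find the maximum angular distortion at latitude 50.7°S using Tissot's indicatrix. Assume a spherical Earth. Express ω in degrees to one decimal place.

The Gall–Peters projection is cylindrical equal-area with φ₀ = 45°. Cylindrical equal-area (φ₀ = 45°): h = cos φ / cos 45° along meridians, k = cos 45° / cos φ along parallels; h·k = 1.
At 50.7°: h = 0.8957, k = 1.116; principal scales a = 1.116, b = 0.8957.
sin(ω/2) = (a − b)/(a + b) = 0.2207/2.012 = 0.1097, so ω = 2 arcsin(0.1097) ≈ 12.6°.

12.6°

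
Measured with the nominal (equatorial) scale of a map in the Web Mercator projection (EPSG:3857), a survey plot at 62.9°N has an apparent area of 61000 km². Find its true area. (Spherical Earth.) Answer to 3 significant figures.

12700 km²

The Mercator projection is conformal; its linear scale factor is the same in every direction and equals sec φ = 1/cos φ.
Areal scale = k² = sec²φ = 1/cos²(62.9°) = 1/0.4555² = 4.819.
True area = apparent / (areal scale) = 61000 / 4.819 ≈ 12700 km².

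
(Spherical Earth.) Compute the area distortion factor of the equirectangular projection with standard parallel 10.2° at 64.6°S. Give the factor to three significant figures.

2.29

With standard parallel φ₀ = 10.2°, the equirectangular projection gives x = Rλ cos φ₀, y = Rφ, so h = 1 and k = cos 10.2° / cos φ.
Areal scale = h·k = 1 × cos φ₀ / cos φ; at 64.6°, h = 1.000, k = 2.295, so h·k = 2.295.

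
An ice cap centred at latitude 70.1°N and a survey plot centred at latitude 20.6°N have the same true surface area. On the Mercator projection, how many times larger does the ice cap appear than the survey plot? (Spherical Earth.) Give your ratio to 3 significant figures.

On Mercator, area is exaggerated by sec²φ = 1/cos²φ.
At 70.1°: sec²(70.1°) = 1/0.3404² = 8.631.
At 20.6°: sec²(20.6°) = 1/0.9361² = 1.141.
Ratio = 8.631/1.141 = cos²(20.6°)/cos²(70.1°) ≈ 7.56.

7.56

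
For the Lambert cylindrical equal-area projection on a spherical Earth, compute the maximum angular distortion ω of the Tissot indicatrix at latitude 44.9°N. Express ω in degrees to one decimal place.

38.8°

The Lambert cylindrical equal-area projection is the cylindrical equal-area projection with its standard parallel at the equator (φ₀ = 0). A cylindrical equal-area projection with standard parallel φ₀ has meridian scale h = cos φ / cos φ₀ and parallel scale k = cos φ₀ / cos φ (so areas are preserved, h·k = 1).
At 44.9°: h = 0.7083, k = 1.412; principal scales a = 1.412, b = 0.7083.
sin(ω/2) = (a − b)/(a + b) = 0.7034/2.120 = 0.3318, so ω = 2 arcsin(0.3318) ≈ 38.8°.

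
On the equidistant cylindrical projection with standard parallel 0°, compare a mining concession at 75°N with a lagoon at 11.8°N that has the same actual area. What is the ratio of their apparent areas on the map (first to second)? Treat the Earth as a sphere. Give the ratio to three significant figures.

For the equirectangular projection with φ₀ = 0 (plate carrée), h = 1 along meridians and k = sec φ along parallels.
Areal scale at 75°: h·k = 1.000 × 3.864 = 3.864.
Areal scale at 11.8°: h·k = 1.000 × 1.022 = 1.022.
Ratio = 3.864/1.022 ≈ 3.78.

3.78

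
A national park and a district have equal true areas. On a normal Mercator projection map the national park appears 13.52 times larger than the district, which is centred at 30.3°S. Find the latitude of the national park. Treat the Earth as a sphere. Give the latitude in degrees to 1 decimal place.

76.4°

Mercator areal scale is sec²φ, so apparent-area ratio = sec²φ₁ / sec²φ₂ = cos²φ₂ / cos²φ₁.
cos²φ₂ / cos²φ₁ = 13.52  ⇒  cos φ₁ = cos 30.3° / √13.52 = 0.8634/3.677 = 0.2348.
φ₁ = arccos(0.2348) ≈ 76.4°.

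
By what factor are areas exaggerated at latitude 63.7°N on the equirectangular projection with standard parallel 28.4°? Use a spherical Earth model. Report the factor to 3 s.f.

1.99

In the equirectangular projection with standard parallel φ₀ = 28.4° (x = Rλ cos φ₀, y = Rφ), meridians are true-scale (h = 1) and the parallel scale is k = cos φ₀ / cos φ.
Areal scale = h·k = 1 × cos φ₀ / cos φ; at 63.7°, h = 1.000, k = 1.985, so h·k = 1.985.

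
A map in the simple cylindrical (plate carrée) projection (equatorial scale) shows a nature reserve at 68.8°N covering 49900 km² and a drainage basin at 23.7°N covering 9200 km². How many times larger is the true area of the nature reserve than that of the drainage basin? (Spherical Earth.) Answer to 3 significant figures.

Plate carrée has h = 1 and k = sec φ, giving areal scale sec φ; true area = (apparent area) · cos φ.
True area of nature reserve: 49900 × cos(68.8°) = 49900 × 0.3616 = 18050 km².
True area of drainage basin: 9200 × cos(23.7°) = 9200 × 0.9157 = 8424 km².
Ratio = 18050 / 8424 ≈ 2.14.

2.14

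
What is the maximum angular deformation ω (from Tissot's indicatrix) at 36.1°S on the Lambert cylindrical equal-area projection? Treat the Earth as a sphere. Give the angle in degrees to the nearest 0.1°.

The Lambert cylindrical equal-area projection is the cylindrical equal-area projection with its standard parallel at the equator (φ₀ = 0). A cylindrical equal-area projection with standard parallel φ₀ has meridian scale h = cos φ / cos φ₀ and parallel scale k = cos φ₀ / cos φ (so areas are preserved, h·k = 1).
At 36.1°: h = 0.8080, k = 1.238; principal scales a = 1.238, b = 0.8080.
sin(ω/2) = (a − b)/(a + b) = 0.4296/2.046 = 0.2100, so ω = 2 arcsin(0.2100) ≈ 24.2°.

24.2°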